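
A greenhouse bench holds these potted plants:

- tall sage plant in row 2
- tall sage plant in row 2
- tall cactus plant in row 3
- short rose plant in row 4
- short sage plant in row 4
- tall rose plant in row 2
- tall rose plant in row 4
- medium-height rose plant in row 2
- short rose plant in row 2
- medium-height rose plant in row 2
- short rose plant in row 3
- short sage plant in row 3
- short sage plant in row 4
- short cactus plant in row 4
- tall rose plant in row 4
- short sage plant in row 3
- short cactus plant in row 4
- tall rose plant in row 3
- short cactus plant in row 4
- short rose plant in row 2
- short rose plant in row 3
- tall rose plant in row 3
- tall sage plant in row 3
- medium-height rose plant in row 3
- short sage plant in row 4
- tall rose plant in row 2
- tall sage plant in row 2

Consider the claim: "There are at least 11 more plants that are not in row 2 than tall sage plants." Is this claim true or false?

|plants that are not in row 2| = 18.
|tall sage plants| = 4.
The claim requires 18 − 4 = 14 ≥ 11, which holds.

True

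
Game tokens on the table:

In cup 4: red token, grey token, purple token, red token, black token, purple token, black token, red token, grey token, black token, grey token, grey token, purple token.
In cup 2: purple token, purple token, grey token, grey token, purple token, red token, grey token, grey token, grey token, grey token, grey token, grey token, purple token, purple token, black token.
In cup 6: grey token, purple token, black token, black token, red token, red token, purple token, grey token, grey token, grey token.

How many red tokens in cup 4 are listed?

3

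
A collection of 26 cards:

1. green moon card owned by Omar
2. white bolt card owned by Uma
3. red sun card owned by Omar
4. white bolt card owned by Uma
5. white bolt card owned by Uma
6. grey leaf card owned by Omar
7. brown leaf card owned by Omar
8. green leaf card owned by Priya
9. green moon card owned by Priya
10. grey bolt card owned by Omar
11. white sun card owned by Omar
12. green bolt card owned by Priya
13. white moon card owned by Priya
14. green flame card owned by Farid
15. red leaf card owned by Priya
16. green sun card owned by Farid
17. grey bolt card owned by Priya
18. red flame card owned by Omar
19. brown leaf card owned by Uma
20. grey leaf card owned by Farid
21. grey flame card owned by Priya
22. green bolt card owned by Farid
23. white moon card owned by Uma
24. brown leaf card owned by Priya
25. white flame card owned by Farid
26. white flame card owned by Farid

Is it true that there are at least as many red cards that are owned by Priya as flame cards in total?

False

|red cards owned by Priya| = 1.
|flame cards| = 5.
The claim requires 1 ≥ 5, which does not hold.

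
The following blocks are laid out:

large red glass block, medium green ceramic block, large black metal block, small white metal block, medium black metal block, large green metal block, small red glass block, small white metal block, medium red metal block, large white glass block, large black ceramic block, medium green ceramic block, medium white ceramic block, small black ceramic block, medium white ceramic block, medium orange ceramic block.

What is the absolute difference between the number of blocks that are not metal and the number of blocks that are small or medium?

1

blocks that are not metal: 10. blocks that are small or medium: 11.
|10 − 11| = 11 − 10 = 1.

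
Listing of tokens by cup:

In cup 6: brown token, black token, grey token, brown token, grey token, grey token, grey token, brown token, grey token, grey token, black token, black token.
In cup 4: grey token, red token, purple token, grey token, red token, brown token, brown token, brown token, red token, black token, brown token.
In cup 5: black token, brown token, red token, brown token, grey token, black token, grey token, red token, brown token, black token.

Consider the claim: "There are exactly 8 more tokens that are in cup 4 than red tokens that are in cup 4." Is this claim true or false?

|tokens in cup 4| = 11.
|red tokens in cup 4| = 3.
The claim requires 11 − 3 (= 8) to equal 8, which holds.

True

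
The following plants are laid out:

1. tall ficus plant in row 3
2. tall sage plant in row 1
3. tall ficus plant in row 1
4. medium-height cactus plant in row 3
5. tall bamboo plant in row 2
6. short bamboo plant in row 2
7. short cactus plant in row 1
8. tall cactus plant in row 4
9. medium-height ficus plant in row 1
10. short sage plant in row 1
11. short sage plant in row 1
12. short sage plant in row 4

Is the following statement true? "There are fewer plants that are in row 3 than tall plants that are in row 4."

False

plants in row 3: 2.
tall plants in row 4: 1.
The claim requires 2 < 1, which does not hold.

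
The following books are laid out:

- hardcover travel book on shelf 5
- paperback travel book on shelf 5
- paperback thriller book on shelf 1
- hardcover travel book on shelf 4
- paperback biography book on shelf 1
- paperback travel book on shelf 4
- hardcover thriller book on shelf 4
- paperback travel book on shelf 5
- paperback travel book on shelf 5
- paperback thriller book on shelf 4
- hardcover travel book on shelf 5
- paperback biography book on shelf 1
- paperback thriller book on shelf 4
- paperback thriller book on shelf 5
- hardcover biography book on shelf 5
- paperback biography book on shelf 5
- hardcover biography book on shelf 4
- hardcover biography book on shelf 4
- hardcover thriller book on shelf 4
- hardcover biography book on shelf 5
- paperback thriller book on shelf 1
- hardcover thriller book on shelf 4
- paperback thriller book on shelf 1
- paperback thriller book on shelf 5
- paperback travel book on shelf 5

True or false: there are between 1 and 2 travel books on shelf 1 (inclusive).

False

|travel books on shelf 1| = 0.
The claim requires 1 ≤ 0 ≤ 2, which does not hold.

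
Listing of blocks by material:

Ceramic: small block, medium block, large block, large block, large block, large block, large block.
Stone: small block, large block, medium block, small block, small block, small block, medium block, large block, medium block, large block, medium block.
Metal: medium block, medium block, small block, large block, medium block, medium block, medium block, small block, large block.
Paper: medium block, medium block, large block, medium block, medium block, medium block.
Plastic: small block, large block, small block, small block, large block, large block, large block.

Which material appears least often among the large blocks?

Counts by material (restricted to large blocks): ceramic 5, plastic 4, stone 3, metal 2, paper 1.
The minimum is 1, held uniquely by paper.

paper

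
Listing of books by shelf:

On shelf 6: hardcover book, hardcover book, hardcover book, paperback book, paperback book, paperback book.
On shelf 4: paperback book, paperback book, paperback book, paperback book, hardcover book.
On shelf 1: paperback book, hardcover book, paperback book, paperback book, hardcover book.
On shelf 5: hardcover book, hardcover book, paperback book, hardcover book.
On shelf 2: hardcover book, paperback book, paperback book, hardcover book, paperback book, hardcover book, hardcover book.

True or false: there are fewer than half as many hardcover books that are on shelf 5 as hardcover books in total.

True

There are 3 hardcover books on shelf 5.
There are 13 hardcover books.
The claim requires 2 × 3 = 6 < 13, which holds.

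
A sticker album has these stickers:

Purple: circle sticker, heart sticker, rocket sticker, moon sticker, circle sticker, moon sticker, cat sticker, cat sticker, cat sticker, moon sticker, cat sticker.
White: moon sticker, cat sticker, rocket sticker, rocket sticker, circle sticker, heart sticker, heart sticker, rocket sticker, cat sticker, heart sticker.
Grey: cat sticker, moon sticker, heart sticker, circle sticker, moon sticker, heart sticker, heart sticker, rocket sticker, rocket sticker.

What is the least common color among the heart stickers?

purple

Counts by color (restricted to heart stickers): white 3, grey 3, purple 1.
The minimum is 1, held uniquely by purple.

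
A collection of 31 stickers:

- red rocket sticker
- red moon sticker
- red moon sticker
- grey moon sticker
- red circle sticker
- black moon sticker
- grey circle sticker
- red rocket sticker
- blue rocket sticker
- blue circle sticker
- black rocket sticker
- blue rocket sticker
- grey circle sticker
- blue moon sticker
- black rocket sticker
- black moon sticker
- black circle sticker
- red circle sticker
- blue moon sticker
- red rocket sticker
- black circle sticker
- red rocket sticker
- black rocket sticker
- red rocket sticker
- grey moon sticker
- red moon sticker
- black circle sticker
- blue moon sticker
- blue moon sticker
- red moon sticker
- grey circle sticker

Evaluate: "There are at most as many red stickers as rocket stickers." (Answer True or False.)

red stickers: 11.
rocket stickers: 10.
The claim requires 11 ≤ 10, which does not hold.

False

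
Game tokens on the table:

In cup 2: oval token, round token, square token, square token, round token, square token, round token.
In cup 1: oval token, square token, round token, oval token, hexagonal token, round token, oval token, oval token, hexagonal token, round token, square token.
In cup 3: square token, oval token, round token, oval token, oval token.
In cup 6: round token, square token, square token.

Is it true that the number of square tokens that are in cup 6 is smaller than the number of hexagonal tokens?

square tokens in cup 6: 2.
hexagonal tokens: 2.
The claim requires 2 < 2, which does not hold.

False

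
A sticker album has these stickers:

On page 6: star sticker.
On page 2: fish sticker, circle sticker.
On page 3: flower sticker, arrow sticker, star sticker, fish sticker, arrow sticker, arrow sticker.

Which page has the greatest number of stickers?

Counts by page: page 3→6, page 2→2, page 6→1.
The maximum is 6, held uniquely by page 3.

page 3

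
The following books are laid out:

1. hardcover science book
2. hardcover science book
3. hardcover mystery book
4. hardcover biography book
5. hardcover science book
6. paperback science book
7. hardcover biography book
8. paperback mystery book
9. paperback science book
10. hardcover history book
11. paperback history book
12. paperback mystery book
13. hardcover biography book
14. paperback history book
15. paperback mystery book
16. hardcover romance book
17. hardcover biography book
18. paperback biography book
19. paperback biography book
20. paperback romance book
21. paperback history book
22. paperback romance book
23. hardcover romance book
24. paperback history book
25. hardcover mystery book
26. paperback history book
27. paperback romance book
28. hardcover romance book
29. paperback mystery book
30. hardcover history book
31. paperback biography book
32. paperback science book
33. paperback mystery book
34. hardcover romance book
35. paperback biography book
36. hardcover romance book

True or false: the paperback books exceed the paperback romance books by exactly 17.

|paperback books| = 20.
|paperback romance books| = 3.
The claim requires 20 − 3 (= 17) to equal 17, which holds.

True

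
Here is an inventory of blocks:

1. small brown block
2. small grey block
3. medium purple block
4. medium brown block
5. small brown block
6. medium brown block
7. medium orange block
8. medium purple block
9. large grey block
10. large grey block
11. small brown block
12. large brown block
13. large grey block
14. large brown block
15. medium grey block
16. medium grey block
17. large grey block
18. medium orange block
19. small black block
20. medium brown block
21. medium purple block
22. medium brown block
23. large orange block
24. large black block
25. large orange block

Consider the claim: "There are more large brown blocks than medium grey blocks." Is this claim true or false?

|large brown blocks| = 2.
|medium grey blocks| = 2.
The claim requires 2 > 2, which does not hold.

False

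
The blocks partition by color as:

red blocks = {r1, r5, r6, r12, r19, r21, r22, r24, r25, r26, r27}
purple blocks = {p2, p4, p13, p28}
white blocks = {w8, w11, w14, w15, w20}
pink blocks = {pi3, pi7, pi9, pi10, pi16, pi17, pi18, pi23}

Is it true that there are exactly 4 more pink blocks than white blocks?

|pink blocks| = 8.
|white blocks| = 5.
The claim requires 8 − 5 (= 3) to equal 4, which does not hold.

False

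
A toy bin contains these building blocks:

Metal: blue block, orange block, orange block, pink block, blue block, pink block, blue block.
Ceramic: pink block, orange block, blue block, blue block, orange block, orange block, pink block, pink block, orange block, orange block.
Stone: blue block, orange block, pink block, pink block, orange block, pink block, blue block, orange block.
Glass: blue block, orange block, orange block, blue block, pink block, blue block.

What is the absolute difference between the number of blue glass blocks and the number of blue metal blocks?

blue glass blocks: 3. blue metal blocks: 3.
|3 − 3| = 3 − 3 = 0.

0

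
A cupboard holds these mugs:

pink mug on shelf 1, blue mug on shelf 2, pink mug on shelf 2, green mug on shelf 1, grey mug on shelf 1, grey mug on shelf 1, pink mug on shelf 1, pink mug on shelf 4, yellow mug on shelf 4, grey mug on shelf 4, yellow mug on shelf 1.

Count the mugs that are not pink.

Total mugs: 11; with the excluded value: 4; remaining 11 − 4 = 7.

7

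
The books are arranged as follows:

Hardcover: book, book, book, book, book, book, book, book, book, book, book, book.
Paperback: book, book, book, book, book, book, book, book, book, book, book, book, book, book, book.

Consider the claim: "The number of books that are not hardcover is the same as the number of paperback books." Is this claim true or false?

|books that are not hardcover| = 15.
|paperback books| = 15.
The claim requires 15 = 15, which holds.

True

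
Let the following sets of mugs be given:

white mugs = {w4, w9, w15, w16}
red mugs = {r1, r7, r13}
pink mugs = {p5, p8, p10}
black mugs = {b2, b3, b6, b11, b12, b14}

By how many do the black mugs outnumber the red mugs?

black mugs: 6.
red mugs: 3.
6 − 3 = 3.

3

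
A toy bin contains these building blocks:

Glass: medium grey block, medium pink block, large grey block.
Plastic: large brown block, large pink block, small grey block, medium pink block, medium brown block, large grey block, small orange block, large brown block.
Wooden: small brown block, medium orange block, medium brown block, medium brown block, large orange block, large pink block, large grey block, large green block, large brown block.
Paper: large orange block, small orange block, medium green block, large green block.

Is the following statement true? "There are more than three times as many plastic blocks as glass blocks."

False

|plastic blocks| = 8.
|glass blocks| = 3.
The claim requires 8 > 3 × 3 = 9, which does not hold.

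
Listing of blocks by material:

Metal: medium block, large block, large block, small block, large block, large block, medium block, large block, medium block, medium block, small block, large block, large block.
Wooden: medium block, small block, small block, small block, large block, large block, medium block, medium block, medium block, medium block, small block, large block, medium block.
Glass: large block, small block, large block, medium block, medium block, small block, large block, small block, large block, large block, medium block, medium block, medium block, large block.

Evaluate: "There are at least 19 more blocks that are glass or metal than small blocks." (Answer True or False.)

False

There are 27 blocks that are glass or metal.
There are 9 small blocks.
The claim requires 27 − 9 = 18 ≥ 19, which does not hold.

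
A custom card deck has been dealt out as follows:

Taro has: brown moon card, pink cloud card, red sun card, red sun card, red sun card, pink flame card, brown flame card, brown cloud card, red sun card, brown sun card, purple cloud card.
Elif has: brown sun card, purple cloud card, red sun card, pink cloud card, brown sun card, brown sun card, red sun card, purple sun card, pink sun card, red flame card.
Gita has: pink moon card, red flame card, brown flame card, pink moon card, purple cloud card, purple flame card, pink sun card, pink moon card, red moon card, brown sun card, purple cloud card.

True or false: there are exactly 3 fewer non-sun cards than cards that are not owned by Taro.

|non-sun cards| = 18.
|cards that are not owned by Taro| = 21.
The claim requires 21 − 18 (= 3) to equal 3, which holds.

True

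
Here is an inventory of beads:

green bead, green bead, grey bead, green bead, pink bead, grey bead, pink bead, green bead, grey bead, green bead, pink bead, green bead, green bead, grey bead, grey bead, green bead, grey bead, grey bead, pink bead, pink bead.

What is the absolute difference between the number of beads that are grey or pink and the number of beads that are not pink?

3

beads that are grey or pink: 12. beads that are not pink: 15.
|12 − 15| = 15 − 12 = 3.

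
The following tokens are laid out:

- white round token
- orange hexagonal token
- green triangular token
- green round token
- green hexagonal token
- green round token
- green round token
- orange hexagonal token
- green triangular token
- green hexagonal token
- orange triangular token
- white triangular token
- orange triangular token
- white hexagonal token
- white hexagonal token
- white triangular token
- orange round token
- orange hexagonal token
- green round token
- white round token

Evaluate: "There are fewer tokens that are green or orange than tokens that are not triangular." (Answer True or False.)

False

tokens that are green or orange: 14.
tokens that are not triangular: 14.
The claim requires 14 < 14, which does not hold.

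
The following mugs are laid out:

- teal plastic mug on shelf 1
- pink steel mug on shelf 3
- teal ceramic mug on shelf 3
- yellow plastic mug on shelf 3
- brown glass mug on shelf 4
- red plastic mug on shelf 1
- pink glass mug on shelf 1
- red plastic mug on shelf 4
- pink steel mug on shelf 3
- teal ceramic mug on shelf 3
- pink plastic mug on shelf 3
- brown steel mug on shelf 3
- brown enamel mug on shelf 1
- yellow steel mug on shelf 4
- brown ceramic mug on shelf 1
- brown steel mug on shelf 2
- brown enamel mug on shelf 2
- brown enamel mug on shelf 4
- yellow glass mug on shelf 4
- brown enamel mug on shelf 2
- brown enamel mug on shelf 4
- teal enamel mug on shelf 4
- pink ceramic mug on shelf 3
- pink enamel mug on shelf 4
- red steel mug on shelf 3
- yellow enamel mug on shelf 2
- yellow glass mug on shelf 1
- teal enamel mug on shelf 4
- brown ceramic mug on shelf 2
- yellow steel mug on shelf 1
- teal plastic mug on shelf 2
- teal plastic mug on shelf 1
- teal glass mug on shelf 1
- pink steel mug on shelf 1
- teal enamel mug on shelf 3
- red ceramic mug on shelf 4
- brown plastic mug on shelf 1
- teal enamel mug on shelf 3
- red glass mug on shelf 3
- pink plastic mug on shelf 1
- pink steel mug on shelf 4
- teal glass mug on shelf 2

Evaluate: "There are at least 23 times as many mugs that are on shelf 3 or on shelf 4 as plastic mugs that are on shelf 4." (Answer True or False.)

True

There are 23 mugs on shelf 3 or on shelf 4.
There is 1 plastic mug on shelf 4.
The claim requires 23 ≥ 23 × 1 = 23, which holds.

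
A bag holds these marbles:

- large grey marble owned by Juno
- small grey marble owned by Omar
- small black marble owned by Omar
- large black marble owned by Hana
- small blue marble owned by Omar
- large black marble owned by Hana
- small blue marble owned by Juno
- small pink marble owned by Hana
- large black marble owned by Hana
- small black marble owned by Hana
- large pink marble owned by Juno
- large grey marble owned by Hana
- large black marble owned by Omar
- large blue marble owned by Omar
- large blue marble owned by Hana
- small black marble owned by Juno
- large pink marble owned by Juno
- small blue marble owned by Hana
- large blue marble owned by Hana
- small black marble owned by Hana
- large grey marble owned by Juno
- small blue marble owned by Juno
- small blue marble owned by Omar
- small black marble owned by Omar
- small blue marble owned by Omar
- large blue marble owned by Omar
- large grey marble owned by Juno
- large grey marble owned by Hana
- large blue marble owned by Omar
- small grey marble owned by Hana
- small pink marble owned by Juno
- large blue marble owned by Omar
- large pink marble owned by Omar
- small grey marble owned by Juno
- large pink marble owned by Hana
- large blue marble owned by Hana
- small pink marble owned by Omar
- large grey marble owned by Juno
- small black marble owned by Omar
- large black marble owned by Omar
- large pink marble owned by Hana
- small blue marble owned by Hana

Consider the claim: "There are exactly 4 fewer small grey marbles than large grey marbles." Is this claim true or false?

|small grey marbles| = 3.
|large grey marbles| = 6.
The claim requires 6 − 3 (= 3) to equal 4, which does not hold.

False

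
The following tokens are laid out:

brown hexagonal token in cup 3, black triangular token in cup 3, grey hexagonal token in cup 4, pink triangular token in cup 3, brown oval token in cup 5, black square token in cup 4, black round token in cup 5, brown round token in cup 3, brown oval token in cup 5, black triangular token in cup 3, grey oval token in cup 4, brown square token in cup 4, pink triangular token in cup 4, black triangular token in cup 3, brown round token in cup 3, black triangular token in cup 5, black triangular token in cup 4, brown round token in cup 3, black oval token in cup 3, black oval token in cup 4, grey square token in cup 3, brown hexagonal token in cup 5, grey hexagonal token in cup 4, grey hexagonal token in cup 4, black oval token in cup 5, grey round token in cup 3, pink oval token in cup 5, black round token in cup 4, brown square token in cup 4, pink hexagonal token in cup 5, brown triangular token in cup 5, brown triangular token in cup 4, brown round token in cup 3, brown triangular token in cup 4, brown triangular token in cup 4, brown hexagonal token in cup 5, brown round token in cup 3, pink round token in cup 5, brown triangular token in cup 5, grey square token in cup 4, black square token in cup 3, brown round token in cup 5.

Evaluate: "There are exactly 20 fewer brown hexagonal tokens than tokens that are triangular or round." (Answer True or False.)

False

There are 3 brown hexagonal tokens.
There are 22 tokens that are triangular or round.
The claim requires 22 − 3 (= 19) to equal 20, which does not hold.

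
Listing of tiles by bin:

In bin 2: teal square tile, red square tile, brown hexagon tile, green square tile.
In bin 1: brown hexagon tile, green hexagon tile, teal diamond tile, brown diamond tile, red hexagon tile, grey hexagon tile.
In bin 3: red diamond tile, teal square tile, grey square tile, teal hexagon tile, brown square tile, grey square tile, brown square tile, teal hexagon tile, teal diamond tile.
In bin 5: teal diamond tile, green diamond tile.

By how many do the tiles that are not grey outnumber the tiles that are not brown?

tiles that are not grey: 18.
tiles that are not brown: 16.
18 − 16 = 2.

2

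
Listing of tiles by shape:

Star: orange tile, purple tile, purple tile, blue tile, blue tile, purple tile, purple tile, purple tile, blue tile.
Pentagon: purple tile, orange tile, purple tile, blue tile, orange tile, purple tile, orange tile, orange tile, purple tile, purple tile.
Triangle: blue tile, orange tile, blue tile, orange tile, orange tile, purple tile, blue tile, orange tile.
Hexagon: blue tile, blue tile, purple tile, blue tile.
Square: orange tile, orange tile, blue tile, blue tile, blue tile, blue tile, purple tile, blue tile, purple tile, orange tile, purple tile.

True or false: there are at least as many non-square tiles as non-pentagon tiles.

False

non-square tiles: 31.
non-pentagon tiles: 32.
The claim requires 31 ≥ 32, which does not hold.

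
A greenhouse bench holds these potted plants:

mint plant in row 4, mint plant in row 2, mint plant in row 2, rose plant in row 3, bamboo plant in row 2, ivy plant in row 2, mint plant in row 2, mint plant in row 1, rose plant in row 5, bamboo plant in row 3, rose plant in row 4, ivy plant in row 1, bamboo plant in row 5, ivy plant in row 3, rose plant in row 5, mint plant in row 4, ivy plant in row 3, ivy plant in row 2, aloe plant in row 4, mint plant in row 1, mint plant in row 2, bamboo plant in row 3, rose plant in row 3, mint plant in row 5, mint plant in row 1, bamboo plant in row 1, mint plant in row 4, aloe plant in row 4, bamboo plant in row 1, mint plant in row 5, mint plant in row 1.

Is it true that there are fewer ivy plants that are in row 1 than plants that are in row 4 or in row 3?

|ivy plants in row 1| = 1.
|plants in row 4 or in row 3| = 12.
The claim requires 1 < 12, which holds.

True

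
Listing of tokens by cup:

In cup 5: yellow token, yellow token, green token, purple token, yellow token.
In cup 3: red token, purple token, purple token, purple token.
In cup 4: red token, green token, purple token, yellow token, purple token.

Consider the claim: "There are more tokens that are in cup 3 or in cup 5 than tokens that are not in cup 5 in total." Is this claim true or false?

False

There are 9 tokens in cup 3 or in cup 5.
There are 9 tokens that are not in cup 5.
The claim requires 9 > 9, which does not hold.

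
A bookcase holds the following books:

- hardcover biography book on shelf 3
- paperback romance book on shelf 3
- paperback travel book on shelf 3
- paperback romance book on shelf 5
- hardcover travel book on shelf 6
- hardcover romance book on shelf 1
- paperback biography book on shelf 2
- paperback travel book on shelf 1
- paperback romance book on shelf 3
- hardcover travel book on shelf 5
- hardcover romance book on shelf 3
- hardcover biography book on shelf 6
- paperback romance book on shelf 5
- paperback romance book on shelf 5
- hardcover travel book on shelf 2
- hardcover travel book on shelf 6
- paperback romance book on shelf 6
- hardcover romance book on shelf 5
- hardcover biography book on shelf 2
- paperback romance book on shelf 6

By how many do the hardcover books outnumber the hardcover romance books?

hardcover books: 10.
hardcover romance books: 3.
10 − 3 = 7.

7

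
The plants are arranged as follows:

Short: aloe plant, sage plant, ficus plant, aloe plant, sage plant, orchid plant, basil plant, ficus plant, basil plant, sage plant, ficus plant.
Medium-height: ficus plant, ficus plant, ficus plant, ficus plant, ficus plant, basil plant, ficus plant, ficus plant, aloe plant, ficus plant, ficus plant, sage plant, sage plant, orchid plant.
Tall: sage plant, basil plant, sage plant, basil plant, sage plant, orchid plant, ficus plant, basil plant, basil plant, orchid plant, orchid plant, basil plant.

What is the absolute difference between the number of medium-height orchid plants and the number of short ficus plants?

medium-height orchid plants: 1. short ficus plants: 3.
|1 − 3| = 3 − 1 = 2.

2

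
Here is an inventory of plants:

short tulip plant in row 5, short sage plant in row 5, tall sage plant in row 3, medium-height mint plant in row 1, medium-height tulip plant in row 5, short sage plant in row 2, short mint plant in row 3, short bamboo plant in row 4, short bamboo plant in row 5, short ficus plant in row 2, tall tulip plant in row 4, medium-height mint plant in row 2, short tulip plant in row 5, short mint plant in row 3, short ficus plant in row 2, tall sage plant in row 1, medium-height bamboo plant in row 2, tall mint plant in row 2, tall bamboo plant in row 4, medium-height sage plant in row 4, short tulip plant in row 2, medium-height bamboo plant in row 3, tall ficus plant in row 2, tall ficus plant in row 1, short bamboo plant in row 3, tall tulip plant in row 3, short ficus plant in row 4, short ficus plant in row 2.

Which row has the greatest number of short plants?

Counts by row (restricted to short plants): row 2→5, row 5→4, row 3→3, row 4→2, row 1→0.
The maximum is 5, held uniquely by row 2.

row 2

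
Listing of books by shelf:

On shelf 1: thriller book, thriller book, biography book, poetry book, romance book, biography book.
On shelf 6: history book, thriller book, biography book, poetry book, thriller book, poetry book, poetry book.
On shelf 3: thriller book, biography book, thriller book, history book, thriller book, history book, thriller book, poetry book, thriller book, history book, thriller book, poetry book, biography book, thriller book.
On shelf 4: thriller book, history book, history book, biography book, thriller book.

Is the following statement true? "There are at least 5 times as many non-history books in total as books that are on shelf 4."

non-history books: 26.
books on shelf 4: 5.
The claim requires 26 ≥ 5 × 5 = 25, which holds.

True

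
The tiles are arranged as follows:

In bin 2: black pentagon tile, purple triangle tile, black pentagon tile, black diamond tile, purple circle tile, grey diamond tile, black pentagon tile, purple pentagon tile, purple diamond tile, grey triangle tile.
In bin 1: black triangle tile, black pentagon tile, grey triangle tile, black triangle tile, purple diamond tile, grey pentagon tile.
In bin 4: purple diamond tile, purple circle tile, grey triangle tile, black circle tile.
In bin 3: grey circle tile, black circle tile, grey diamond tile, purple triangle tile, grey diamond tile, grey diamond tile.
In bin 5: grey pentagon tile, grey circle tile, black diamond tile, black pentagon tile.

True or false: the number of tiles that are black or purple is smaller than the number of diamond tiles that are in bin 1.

tiles that are black or purple: 19.
diamond tiles in bin 1: 1.
The claim requires 19 < 1, which does not hold.

False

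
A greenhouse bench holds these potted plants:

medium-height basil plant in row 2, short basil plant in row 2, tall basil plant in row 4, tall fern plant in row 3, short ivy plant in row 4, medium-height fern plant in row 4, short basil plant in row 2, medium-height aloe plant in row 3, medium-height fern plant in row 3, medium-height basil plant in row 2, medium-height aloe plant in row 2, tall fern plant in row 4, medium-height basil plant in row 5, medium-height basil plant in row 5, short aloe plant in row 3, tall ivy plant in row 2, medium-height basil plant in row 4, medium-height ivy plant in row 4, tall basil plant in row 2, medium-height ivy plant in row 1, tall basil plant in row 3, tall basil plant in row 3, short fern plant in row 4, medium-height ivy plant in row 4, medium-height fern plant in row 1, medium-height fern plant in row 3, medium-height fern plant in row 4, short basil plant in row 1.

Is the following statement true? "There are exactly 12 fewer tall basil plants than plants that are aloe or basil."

|tall basil plants| = 4.
|plants that are aloe or basil| = 15.
The claim requires 15 − 4 (= 11) to equal 12, which does not hold.

False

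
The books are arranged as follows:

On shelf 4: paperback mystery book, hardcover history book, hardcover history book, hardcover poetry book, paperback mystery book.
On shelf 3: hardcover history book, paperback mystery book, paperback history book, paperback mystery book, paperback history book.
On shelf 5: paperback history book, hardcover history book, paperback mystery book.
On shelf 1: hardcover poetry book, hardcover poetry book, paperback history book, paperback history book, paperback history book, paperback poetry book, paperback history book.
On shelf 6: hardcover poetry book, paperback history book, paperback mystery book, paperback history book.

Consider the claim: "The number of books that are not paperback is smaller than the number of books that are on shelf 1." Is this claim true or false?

False

books that are not paperback: 8.
books on shelf 1: 7.
The claim requires 8 < 7, which does not hold.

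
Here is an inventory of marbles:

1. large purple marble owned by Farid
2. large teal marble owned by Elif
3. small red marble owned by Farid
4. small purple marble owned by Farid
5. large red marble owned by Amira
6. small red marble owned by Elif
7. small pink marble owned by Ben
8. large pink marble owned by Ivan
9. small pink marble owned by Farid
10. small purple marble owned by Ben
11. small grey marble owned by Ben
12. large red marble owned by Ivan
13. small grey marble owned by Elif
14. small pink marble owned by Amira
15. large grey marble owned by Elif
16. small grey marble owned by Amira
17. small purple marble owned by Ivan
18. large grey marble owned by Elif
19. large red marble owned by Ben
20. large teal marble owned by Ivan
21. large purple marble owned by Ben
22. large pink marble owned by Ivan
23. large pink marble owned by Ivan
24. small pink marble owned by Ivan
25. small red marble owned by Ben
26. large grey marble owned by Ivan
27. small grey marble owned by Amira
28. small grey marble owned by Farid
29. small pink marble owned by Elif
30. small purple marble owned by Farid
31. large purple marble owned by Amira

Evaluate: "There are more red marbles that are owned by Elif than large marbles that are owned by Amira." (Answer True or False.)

red marbles owned by Elif: 1.
large marbles owned by Amira: 2.
The claim requires 1 > 2, which does not hold.

False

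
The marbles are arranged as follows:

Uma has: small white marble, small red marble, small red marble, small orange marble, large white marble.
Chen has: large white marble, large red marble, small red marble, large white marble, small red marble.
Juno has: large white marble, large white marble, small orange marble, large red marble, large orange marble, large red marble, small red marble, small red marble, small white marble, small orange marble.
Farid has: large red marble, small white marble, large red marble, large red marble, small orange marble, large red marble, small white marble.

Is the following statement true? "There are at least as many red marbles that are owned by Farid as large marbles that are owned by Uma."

|red marbles owned by Farid| = 4.
|large marbles owned by Uma| = 1.
The claim requires 4 ≥ 1, which holds.

True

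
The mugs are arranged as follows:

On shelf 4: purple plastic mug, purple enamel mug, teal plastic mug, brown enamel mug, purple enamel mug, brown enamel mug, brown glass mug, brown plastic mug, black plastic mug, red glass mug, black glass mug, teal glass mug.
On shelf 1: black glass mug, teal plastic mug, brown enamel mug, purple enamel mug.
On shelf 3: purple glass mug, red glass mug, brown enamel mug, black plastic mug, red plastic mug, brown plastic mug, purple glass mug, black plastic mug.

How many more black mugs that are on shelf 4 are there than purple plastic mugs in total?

black mugs on shelf 4: 2.
purple plastic mugs: 1.
2 − 1 = 1.

1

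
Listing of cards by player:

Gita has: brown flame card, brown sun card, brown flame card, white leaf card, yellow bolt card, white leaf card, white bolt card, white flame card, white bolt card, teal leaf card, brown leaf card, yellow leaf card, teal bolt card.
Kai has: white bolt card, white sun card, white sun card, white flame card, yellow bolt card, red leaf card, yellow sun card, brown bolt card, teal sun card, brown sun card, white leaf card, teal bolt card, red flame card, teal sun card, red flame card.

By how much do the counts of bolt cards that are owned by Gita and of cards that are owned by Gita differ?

bolt cards owned by Gita: 4. cards owned by Gita: 13.
|4 − 13| = 13 − 4 = 9.

9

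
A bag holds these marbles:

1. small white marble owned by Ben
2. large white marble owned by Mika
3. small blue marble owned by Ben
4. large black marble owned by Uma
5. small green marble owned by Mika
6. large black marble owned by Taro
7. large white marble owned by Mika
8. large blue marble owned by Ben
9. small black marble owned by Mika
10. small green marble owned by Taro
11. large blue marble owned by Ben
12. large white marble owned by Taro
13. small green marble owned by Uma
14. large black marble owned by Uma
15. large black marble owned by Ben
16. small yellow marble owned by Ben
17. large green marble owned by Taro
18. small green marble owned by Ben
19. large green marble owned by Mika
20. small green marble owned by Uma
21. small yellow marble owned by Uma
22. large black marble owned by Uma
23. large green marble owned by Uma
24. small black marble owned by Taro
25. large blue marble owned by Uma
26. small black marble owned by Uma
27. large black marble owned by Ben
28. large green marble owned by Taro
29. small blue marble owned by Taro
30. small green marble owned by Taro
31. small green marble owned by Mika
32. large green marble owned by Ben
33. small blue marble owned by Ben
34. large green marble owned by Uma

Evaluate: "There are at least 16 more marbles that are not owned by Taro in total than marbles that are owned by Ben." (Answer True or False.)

|marbles that are not owned by Taro| = 26.
|marbles owned by Ben| = 10.
The claim requires 26 − 10 = 16 ≥ 16, which holds.

True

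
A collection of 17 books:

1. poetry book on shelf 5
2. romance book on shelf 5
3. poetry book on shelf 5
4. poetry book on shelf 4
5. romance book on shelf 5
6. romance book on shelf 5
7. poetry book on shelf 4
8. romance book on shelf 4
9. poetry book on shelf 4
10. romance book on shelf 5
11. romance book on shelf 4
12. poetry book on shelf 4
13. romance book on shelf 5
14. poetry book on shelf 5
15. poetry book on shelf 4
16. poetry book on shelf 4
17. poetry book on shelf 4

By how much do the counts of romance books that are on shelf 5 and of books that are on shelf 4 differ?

romance books on shelf 5: 5. books on shelf 4: 9.
|5 − 9| = 9 − 5 = 4.

4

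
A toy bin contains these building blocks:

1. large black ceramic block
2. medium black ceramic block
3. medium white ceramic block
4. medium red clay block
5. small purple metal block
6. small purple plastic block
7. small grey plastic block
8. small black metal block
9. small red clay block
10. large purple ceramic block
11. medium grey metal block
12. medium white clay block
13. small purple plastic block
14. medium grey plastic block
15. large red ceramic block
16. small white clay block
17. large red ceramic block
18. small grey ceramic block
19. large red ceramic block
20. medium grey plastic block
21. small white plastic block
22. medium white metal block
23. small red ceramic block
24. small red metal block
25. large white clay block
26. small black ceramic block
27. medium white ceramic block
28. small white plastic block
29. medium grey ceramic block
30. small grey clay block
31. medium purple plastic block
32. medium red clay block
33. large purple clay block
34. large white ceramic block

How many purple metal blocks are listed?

1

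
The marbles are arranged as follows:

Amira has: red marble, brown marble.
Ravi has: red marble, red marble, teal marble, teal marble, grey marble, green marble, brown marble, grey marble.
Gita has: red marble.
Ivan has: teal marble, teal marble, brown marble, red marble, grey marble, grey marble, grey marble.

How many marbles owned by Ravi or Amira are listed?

Amira: 2; Ravi: 8; together 2 + 8 = 10.

10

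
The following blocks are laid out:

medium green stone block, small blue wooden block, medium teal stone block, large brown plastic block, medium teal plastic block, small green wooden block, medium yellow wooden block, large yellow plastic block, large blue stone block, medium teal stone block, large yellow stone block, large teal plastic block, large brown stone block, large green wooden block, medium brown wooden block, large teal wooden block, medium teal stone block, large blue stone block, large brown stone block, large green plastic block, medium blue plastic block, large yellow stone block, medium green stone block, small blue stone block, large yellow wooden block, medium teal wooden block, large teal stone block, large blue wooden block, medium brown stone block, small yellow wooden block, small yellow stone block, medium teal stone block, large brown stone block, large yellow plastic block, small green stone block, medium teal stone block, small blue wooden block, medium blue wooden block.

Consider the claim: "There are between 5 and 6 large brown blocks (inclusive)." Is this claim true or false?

False

There are 4 large brown blocks.
The claim requires 5 ≤ 4 ≤ 6, which does not hold.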